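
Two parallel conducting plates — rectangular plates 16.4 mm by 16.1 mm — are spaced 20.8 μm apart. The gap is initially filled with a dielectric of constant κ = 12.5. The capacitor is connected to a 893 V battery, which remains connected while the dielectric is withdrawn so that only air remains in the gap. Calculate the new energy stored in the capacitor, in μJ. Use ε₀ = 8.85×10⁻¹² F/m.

A = 16.4 × 16.1 mm² = 2.64×10⁻⁴ m².
Initially C₁ = κε₀A/d = 12.5 × 8.85×10⁻¹² × 2.64×10⁻⁴ / 2.08×10⁻⁵ = 1.40×10⁻⁹ F.
U₁ = 5.60×10⁻⁴ J.
Battery connected ⇒ V is held fixed. C₂ = 0.0800 C₁ and U = ½CV², so U₂/U₁ = C₂/C₁ = 0.0800.
U₂ = 0.0800 × 5.60×10⁻⁴ = 4.48×10⁻⁵ J.

44.8 μJ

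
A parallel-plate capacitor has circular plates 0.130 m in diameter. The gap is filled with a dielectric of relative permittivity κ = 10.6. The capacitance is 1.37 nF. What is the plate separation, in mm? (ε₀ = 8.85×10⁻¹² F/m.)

d ≈ 0.909 mm

A = π(0.130/2 m)² = 1.33×10⁻² m².
d = κε₀A/C = 10.6 × 8.85×10⁻¹² × 1.33×10⁻² / 1.37×10⁻⁹ = 9.09×10⁻⁴ m.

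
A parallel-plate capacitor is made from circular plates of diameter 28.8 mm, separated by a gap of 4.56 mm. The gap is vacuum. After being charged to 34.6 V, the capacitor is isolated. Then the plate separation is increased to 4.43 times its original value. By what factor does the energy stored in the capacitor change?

U₂/U₁ ≈ 4.43

Isolated ⇒ Q is held fixed.
C₂ = 0.226 C₁ and U = Q²/(2C), so U₂/U₁ = C₁/C₂ = 4.43.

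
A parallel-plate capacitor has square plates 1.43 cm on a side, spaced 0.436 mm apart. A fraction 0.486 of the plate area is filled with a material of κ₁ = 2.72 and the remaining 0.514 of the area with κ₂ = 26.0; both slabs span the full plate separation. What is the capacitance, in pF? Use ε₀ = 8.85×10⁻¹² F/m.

A = (1.43 cm)² = 2.04×10⁻⁴ m².
Side-by-side slabs ⇒ two capacitors in parallel, each spanning the full gap.
C₁ = κ₁ε₀A₁/d = 2.72 × 8.85×10⁻¹² × 9.94×10⁻⁵ / 4.36×10⁻⁴ = 5.49×10⁻¹² F.
C₂ = κ₂ε₀A₂/d = 26.0 × 8.85×10⁻¹² × 1.05×10⁻⁴ / 4.36×10⁻⁴ = 5.55×10⁻¹¹ F.
C = C₁ + C₂ = 6.10×10⁻¹¹ F.

C ≈ 61.0 pF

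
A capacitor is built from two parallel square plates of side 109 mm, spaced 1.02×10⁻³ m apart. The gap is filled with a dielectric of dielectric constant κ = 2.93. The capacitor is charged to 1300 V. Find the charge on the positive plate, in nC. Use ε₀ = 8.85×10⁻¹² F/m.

A = (109 mm)² = 1.19×10⁻² m².
C = κε₀A/d = 2.93 × 8.85×10⁻¹² × 1.19×10⁻² / 1.02×10⁻³ = 3.02×10⁻¹⁰ F.
Q = CV = 3.02×10⁻¹⁰ × 1300 = 3.93×10⁻⁷ C.

Q ≈ 393 nC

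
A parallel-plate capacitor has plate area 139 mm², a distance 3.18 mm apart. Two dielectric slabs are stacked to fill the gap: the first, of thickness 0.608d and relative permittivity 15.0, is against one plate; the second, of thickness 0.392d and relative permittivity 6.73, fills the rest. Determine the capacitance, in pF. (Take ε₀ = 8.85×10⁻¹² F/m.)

A = 139 mm² = 1.39×10⁻⁴ m².
Stacked slabs ⇒ two capacitors in series, each with the full plate area.
C₁ = κ₁ε₀A/d₁ = 15.0 × 8.85×10⁻¹² × 1.39×10⁻⁴ / 1.93×10⁻³ = 9.54×10⁻¹² F.
C₂ = κ₂ε₀A/d₂ = 6.73 × 8.85×10⁻¹² × 1.39×10⁻⁴ / 1.25×10⁻³ = 6.64×10⁻¹² F.
C = (1/C₁ + 1/C₂)⁻¹ = 3.92×10⁻¹² F.

C ≈ 3.92 pF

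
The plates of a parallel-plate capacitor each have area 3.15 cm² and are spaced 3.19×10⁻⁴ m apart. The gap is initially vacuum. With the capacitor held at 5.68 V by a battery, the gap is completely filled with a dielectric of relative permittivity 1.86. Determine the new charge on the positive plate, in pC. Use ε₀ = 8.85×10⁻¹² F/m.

A = 3.15 cm² = 3.15×10⁻⁴ m².
Initially C₁ = ε₀A/d = 8.85×10⁻¹² × 3.15×10⁻⁴ / 3.19×10⁻⁴ = 8.74×10⁻¹² F.
Q₁ = 4.96×10⁻¹¹ C.
Battery connected ⇒ V is held fixed. C₂ = 1.86 C₁ and Q = CV, so Q₂/Q₁ = C₂/C₁ = 1.86.
Q₂ = 1.86 × 4.96×10⁻¹¹ = 9.23×10⁻¹¹ C.

Q ≈ 92.3 pC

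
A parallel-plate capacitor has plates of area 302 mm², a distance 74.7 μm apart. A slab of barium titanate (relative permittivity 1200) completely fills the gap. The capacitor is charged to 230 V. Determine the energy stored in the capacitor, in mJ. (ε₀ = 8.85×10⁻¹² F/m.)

1.14 mJ

A = 302 mm² = 3.02×10⁻⁴ m².
C = κε₀A/d = 1200 × 8.85×10⁻¹² × 3.02×10⁻⁴ / 7.47×10⁻⁵ = 4.29×10⁻⁸ F.
U = ½CV² = ½ × 4.29×10⁻⁸ × (230)² = 1.14×10⁻³ J.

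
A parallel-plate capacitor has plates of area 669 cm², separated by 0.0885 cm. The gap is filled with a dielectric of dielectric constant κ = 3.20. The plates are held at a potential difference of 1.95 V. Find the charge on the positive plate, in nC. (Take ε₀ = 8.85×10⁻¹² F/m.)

Q ≈ 4.17 nC

A = 669 cm² = 6.69×10⁻² m².
C = κε₀A/d = 3.20 × 8.85×10⁻¹² × 6.69×10⁻² / 8.85×10⁻⁴ = 2.14×10⁻⁹ F.
Q = CV = 2.14×10⁻⁹ × 1.95 = 4.17×10⁻⁹ C.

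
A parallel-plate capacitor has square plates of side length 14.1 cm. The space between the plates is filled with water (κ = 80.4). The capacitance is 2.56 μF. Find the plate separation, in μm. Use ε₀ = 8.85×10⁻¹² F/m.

d ≈ 5.53 μm

A = (14.1 cm)² = 1.99×10⁻² m².
d = κε₀A/C = 80.4 × 8.85×10⁻¹² × 1.99×10⁻² / 2.56×10⁻⁶ = 5.53×10⁻⁶ m.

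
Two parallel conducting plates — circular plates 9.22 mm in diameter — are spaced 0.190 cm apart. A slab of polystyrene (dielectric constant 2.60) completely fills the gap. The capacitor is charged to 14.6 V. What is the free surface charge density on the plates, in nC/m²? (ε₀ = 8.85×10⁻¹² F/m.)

A = π(9.22/2 mm)² = 6.68×10⁻⁵ m².
C = κε₀A/d = 2.60 × 8.85×10⁻¹² × 6.68×10⁻⁵ / 1.90×10⁻³ = 8.09×10⁻¹³ F.
σ = Q/A = CV/A = 8.09×10⁻¹³ × 14.6 / 6.68×10⁻⁵ = 1.77×10⁻⁷ C/m².

σ ≈ 177 nC/m²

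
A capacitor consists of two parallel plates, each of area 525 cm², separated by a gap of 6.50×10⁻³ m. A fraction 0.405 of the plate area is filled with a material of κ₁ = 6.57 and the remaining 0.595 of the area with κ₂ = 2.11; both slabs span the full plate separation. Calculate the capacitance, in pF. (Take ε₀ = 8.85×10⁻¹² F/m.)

A = 525 cm² = 5.25×10⁻² m².
Side-by-side slabs ⇒ two capacitors in parallel, each spanning the full gap.
C₁ = κ₁ε₀A₁/d = 6.57 × 8.85×10⁻¹² × 2.13×10⁻² / 6.50×10⁻³ = 1.90×10⁻¹⁰ F.
C₂ = κ₂ε₀A₂/d = 2.11 × 8.85×10⁻¹² × 3.12×10⁻² / 6.50×10⁻³ = 8.97×10⁻¹¹ F.
C = C₁ + C₂ = 2.80×10⁻¹⁰ F.

280 pF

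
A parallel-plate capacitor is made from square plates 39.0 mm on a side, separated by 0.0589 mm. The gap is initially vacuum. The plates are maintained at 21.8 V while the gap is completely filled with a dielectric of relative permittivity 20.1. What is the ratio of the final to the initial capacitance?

20.1

C = κε₀A/d scales with κ, so C₂/C₁ = κ = 20.1.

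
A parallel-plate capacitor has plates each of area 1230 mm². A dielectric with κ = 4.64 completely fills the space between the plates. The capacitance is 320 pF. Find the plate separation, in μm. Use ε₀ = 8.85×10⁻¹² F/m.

158 μm

A = 1230 mm² = 1.23×10⁻³ m².
d = κε₀A/C = 4.64 × 8.85×10⁻¹² × 1.23×10⁻³ / 3.20×10⁻¹⁰ = 1.58×10⁻⁴ m.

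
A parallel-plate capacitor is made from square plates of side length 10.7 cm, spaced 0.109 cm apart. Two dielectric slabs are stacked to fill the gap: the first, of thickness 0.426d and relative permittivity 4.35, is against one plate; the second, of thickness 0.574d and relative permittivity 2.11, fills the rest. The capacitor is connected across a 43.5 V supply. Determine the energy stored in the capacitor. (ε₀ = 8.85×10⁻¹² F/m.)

U ≈ 238 nJ

A = (10.7 cm)² = 1.14×10⁻² m².
Stacked slabs ⇒ two capacitors in series, each with the full plate area.
C₁ = κ₁ε₀A/d₁ = 4.35 × 8.85×10⁻¹² × 1.14×10⁻² / 4.64×10⁻⁴ = 9.49×10⁻¹⁰ F.
C₂ = κ₂ε₀A/d₂ = 2.11 × 8.85×10⁻¹² × 1.14×10⁻² / 6.26×10⁻⁴ = 3.42×10⁻¹⁰ F.
C = (1/C₁ + 1/C₂)⁻¹ = 2.51×10⁻¹⁰ F.
U = ½CV² = ½ × 2.51×10⁻¹⁰ × (43.5)² = 2.38×10⁻⁷ J.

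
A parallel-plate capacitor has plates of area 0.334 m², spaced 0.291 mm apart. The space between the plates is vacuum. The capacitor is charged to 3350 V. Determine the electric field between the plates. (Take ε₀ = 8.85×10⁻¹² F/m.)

E = V/d = 3350 / 2.91×10⁻⁴ = 1.15×10⁷ V/m.

E ≈ 11.5 MV/m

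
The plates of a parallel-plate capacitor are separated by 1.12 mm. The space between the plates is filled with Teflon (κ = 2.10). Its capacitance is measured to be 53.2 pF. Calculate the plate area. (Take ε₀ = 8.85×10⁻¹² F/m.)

A ≈ 32.1 cm²

A = Cd/(κε₀) = 5.32×10⁻¹¹ × 1.12×10⁻³ / (2.10 × 8.85×10⁻¹²) = 3.21×10⁻³ m².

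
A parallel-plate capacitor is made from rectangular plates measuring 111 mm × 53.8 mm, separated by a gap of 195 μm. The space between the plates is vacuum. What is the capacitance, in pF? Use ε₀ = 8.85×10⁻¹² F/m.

A = 111 × 53.8 mm² = 5.97×10⁻³ m².
C = ε₀A/d = 8.85×10⁻¹² × 5.97×10⁻³ / 1.95×10⁻⁴ = 2.71×10⁻¹⁰ F.

271 pF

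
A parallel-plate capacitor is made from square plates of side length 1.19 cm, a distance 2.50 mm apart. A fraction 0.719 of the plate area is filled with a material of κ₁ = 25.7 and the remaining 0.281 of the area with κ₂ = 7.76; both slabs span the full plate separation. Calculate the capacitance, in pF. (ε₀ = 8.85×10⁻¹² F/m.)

C ≈ 10.4 pF

A = (1.19 cm)² = 1.42×10⁻⁴ m².
Side-by-side slabs ⇒ two capacitors in parallel, each spanning the full gap.
C₁ = κ₁ε₀A₁/d = 25.7 × 8.85×10⁻¹² × 1.02×10⁻⁴ / 2.50×10⁻³ = 9.26×10⁻¹² F.
C₂ = κ₂ε₀A₂/d = 7.76 × 8.85×10⁻¹² × 3.98×10⁻⁵ / 2.50×10⁻³ = 1.09×10⁻¹² F.
C = C₁ + C₂ = 1.04×10⁻¹¹ F.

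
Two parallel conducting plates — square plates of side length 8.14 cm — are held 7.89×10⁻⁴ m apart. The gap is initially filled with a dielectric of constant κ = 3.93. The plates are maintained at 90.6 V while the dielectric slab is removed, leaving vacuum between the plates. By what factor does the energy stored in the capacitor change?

U₂/U₁ ≈ 0.254

Battery connected ⇒ V is held fixed.
C₂ = 0.254 C₁ and U = ½CV², so U₂/U₁ = C₂/C₁ = 0.254.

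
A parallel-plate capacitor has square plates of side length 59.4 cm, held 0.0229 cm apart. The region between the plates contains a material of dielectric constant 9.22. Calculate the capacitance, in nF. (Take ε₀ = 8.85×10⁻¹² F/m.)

A = (59.4 cm)² = 0.353 m².
C = κε₀A/d = 9.22 × 8.85×10⁻¹² × 0.353 / 2.29×10⁻⁴ = 1.26×10⁻⁷ F.

126 nF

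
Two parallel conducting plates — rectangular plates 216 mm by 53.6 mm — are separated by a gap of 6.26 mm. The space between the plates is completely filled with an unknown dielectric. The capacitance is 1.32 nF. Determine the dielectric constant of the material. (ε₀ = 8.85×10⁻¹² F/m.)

A = 216 × 53.6 mm² = 1.16×10⁻² m².
κ = Cd/(ε₀A) = 1.32×10⁻⁹ × 6.26×10⁻³ / (8.85×10⁻¹² × 1.16×10⁻²) = 80.6.

κ ≈ 80.6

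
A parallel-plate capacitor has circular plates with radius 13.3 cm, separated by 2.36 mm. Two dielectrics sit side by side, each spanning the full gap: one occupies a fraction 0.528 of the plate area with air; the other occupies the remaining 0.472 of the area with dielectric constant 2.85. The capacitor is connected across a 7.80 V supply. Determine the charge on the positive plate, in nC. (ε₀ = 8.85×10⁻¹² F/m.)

3.04 nC

A = π(13.3 cm)² = 5.56×10⁻² m².
Side-by-side slabs ⇒ two capacitors in parallel, each spanning the full gap.
C₁ = κ₁ε₀A₁/d = 1.00 × 8.85×10⁻¹² × 2.93×10⁻² / 2.36×10⁻³ = 1.10×10⁻¹⁰ F.
C₂ = κ₂ε₀A₂/d = 2.85 × 8.85×10⁻¹² × 2.62×10⁻² / 2.36×10⁻³ = 2.80×10⁻¹⁰ F.
C = C₁ + C₂ = 3.90×10⁻¹⁰ F.
Q = CV = 3.90×10⁻¹⁰ × 7.80 = 3.04×10⁻⁹ C.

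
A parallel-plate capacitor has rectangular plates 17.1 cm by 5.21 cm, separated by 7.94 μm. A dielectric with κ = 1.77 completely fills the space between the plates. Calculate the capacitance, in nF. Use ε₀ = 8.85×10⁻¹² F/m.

A = 17.1 × 5.21 cm² = 8.91×10⁻³ m².
C = κε₀A/d = 1.77 × 8.85×10⁻¹² × 8.91×10⁻³ / 7.94×10⁻⁶ = 1.76×10⁻⁸ F.

C ≈ 17.6 nF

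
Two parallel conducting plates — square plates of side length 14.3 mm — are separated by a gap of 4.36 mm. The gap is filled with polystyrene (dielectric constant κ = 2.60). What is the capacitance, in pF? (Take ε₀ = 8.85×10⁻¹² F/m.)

1.08 pF

A = (14.3 mm)² = 2.04×10⁻⁴ m².
C = κε₀A/d = 2.60 × 8.85×10⁻¹² × 2.04×10⁻⁴ / 4.36×10⁻³ = 1.08×10⁻¹² F.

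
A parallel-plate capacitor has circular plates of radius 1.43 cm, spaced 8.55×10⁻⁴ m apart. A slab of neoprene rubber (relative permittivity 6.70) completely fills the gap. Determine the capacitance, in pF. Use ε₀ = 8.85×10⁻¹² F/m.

44.6 pF

A = π(1.43 cm)² = 6.42×10⁻⁴ m².
C = κε₀A/d = 6.70 × 8.85×10⁻¹² × 6.42×10⁻⁴ / 8.55×10⁻⁴ = 4.46×10⁻¹¹ F.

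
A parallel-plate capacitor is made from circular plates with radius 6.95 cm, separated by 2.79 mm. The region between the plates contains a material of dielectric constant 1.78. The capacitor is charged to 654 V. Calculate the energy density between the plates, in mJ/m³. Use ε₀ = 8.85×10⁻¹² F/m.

E = V/d = 654 / 2.79×10⁻³ = 2.34×10⁵ V/m.
u = ½κε₀E² = ½ × 1.78 × 8.85×10⁻¹² × (2.34×10⁵)² = 0.433 J/m³.

u ≈ 433 mJ/m³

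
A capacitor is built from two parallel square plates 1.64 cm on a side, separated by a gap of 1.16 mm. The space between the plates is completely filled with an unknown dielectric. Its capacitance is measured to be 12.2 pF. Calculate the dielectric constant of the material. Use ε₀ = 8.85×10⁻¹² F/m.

A = (1.64 cm)² = 2.69×10⁻⁴ m².
κ = Cd/(ε₀A) = 1.22×10⁻¹¹ × 1.16×10⁻³ / (8.85×10⁻¹² × 2.69×10⁻⁴) = 5.95.

5.95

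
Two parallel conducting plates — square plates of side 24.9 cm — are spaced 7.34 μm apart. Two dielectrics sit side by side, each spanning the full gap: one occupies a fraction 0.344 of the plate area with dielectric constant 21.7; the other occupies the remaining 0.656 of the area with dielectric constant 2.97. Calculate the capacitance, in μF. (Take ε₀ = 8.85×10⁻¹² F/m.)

0.704 μF

A = (24.9 cm)² = 6.20×10⁻² m².
Side-by-side slabs ⇒ two capacitors in parallel, each spanning the full gap.
C₁ = κ₁ε₀A₁/d = 21.7 × 8.85×10⁻¹² × 2.13×10⁻² / 7.34×10⁻⁶ = 5.58×10⁻⁷ F.
C₂ = κ₂ε₀A₂/d = 2.97 × 8.85×10⁻¹² × 4.07×10⁻² / 7.34×10⁻⁶ = 1.46×10⁻⁷ F.
C = C₁ + C₂ = 7.04×10⁻⁷ F.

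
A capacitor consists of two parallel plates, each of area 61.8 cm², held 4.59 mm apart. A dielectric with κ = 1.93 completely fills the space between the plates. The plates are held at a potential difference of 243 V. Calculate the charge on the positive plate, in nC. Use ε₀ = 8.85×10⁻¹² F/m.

5.59 nC

A = 61.8 cm² = 6.18×10⁻³ m².
C = κε₀A/d = 1.93 × 8.85×10⁻¹² × 6.18×10⁻³ / 4.59×10⁻³ = 2.30×10⁻¹¹ F.
Q = CV = 2.30×10⁻¹¹ × 243 = 5.59×10⁻⁹ C.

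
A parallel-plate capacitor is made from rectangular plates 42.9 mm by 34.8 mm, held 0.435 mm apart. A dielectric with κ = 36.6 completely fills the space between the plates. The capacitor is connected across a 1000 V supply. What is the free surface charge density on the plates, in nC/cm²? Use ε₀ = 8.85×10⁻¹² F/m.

σ ≈ 74.5 nC/cm²

A = 42.9 × 34.8 mm² = 1.49×10⁻³ m².
C = κε₀A/d = 36.6 × 8.85×10⁻¹² × 1.49×10⁻³ / 4.35×10⁻⁴ = 1.11×10⁻⁹ F.
σ = Q/A = CV/A = 1.11×10⁻⁹ × 1000 / 1.49×10⁻³ = 7.45×10⁻⁴ C/m².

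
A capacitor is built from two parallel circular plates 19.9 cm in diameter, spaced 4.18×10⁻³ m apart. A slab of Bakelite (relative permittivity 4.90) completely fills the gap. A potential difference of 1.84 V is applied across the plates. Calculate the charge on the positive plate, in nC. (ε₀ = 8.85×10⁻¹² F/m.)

Q ≈ 0.594 nC

A = π(19.9/2 cm)² = 3.11×10⁻² m².
C = κε₀A/d = 4.90 × 8.85×10⁻¹² × 3.11×10⁻² / 4.18×10⁻³ = 3.23×10⁻¹⁰ F.
Q = CV = 3.23×10⁻¹⁰ × 1.84 = 5.94×10⁻¹⁰ C.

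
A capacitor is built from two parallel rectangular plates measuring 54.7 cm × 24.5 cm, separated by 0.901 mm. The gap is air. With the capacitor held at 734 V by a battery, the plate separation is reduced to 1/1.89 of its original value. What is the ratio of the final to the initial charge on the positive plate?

Battery connected ⇒ V is held fixed.
C₂ = 1.89 C₁ and Q = CV, so Q₂/Q₁ = C₂/C₁ = 1.89.

Q₂/Q₁ ≈ 1.89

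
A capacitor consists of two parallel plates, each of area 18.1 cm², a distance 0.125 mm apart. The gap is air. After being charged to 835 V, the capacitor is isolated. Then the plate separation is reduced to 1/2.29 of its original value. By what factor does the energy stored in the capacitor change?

0.437

Isolated ⇒ Q is held fixed.
C₂ = 2.29 C₁ and U = Q²/(2C), so U₂/U₁ = C₁/C₂ = 0.437.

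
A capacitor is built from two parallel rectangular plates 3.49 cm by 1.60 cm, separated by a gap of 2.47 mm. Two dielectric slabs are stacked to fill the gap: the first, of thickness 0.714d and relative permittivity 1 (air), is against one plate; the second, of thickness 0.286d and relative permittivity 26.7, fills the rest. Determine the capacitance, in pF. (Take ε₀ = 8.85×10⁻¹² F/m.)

2.76 pF

A = 3.49 × 1.60 cm² = 5.58×10⁻⁴ m².
Stacked slabs ⇒ two capacitors in series, each with the full plate area.
C₁ = κ₁ε₀A/d₁ = 1.00 × 8.85×10⁻¹² × 5.58×10⁻⁴ / 1.76×10⁻³ = 2.80×10⁻¹² F.
C₂ = κ₂ε₀A/d₂ = 26.7 × 8.85×10⁻¹² × 5.58×10⁻⁴ / 7.06×10⁻⁴ = 1.87×10⁻¹⁰ F.
C = (1/C₁ + 1/C₂)⁻¹ = 2.76×10⁻¹² F.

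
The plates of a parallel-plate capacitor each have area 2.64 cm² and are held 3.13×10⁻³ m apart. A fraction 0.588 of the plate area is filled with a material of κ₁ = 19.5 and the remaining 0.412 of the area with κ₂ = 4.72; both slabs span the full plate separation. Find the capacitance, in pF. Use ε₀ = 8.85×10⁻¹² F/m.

A = 2.64 cm² = 2.64×10⁻⁴ m².
Side-by-side slabs ⇒ two capacitors in parallel, each spanning the full gap.
C₁ = κ₁ε₀A₁/d = 19.5 × 8.85×10⁻¹² × 1.55×10⁻⁴ / 3.13×10⁻³ = 8.56×10⁻¹² F.
C₂ = κ₂ε₀A₂/d = 4.72 × 8.85×10⁻¹² × 1.09×10⁻⁴ / 3.13×10⁻³ = 1.45×10⁻¹² F.
C = C₁ + C₂ = 1.00×10⁻¹¹ F.

10.0 pF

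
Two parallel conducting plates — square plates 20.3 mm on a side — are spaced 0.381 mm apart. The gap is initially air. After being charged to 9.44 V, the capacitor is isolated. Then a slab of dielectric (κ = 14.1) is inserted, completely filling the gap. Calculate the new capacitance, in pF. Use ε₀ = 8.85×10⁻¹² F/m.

135 pF

A = (20.3 mm)² = 4.12×10⁻⁴ m².
Initially C₁ = ε₀A/d = 8.85×10⁻¹² × 4.12×10⁻⁴ / 3.81×10⁻⁴ = 9.57×10⁻¹² F.
C = κε₀A/d scales with κ, so C₂/C₁ = κ = 14.1.
C₂ = 14.1 × 9.57×10⁻¹² = 1.35×10⁻¹⁰ F.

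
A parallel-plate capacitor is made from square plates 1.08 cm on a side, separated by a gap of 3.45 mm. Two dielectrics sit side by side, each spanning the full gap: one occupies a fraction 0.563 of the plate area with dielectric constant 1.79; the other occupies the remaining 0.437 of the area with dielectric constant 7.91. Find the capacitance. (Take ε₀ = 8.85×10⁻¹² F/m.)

1.34 pF

A = (1.08 cm)² = 1.17×10⁻⁴ m².
Side-by-side slabs ⇒ two capacitors in parallel, each spanning the full gap.
C₁ = κ₁ε₀A₁/d = 1.79 × 8.85×10⁻¹² × 6.57×10⁻⁵ / 3.45×10⁻³ = 3.02×10⁻¹³ F.
C₂ = κ₂ε₀A₂/d = 7.91 × 8.85×10⁻¹² × 5.10×10⁻⁵ / 3.45×10⁻³ = 1.03×10⁻¹² F.
C = C₁ + C₂ = 1.34×10⁻¹² F.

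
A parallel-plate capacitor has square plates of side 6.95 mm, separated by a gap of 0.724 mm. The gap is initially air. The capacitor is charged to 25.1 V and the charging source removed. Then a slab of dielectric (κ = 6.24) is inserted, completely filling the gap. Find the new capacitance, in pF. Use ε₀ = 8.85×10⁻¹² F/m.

C ≈ 3.68 pF

A = (6.95 mm)² = 4.83×10⁻⁵ m².
Initially C₁ = ε₀A/d = 8.85×10⁻¹² × 4.83×10⁻⁵ / 7.24×10⁻⁴ = 5.90×10⁻¹³ F.
C = κε₀A/d scales with κ, so C₂/C₁ = κ = 6.24.
C₂ = 6.24 × 5.90×10⁻¹³ = 3.68×10⁻¹² F.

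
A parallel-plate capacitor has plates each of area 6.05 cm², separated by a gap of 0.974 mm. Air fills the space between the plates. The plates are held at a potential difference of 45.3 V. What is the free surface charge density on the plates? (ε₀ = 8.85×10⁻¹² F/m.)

A = 6.05 cm² = 6.05×10⁻⁴ m².
C = ε₀A/d = 8.85×10⁻¹² × 6.05×10⁻⁴ / 9.74×10⁻⁴ = 5.50×10⁻¹² F.
σ = Q/A = CV/A = 5.50×10⁻¹² × 45.3 / 6.05×10⁻⁴ = 4.12×10⁻⁷ C/m².

412 nC/m²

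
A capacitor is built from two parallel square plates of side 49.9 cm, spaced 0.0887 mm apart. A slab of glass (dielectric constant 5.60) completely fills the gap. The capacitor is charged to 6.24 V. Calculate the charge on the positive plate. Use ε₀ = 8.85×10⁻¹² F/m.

Q ≈ 0.868 μC

A = (49.9 cm)² = 0.249 m².
C = κε₀A/d = 5.60 × 8.85×10⁻¹² × 0.249 / 8.87×10⁻⁵ = 1.39×10⁻⁷ F.
Q = CV = 1.39×10⁻⁷ × 6.24 = 8.68×10⁻⁷ C.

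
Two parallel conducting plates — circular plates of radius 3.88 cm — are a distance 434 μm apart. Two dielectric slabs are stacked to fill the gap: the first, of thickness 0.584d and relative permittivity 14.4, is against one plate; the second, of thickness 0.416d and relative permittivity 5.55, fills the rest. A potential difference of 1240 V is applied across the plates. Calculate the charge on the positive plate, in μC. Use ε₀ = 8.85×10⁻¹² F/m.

1.04 μC

A = π(3.88 cm)² = 4.73×10⁻³ m².
Stacked slabs ⇒ two capacitors in series, each with the full plate area.
C₁ = κ₁ε₀A/d₁ = 14.4 × 8.85×10⁻¹² × 4.73×10⁻³ / 2.53×10⁻⁴ = 2.38×10⁻⁹ F.
C₂ = κ₂ε₀A/d₂ = 5.55 × 8.85×10⁻¹² × 4.73×10⁻³ / 1.81×10⁻⁴ = 1.29×10⁻⁹ F.
C = (1/C₁ + 1/C₂)⁻¹ = 8.35×10⁻¹⁰ F.
Q = CV = 8.35×10⁻¹⁰ × 1240 = 1.04×10⁻⁶ C.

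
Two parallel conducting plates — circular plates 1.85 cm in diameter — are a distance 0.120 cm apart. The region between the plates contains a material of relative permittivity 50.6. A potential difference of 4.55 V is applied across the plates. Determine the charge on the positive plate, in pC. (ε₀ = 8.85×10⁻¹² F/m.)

456 pC

A = π(1.85/2 cm)² = 2.69×10⁻⁴ m².
C = κε₀A/d = 50.6 × 8.85×10⁻¹² × 2.69×10⁻⁴ / 1.20×10⁻³ = 1.00×10⁻¹⁰ F.
Q = CV = 1.00×10⁻¹⁰ × 4.55 = 4.56×10⁻¹⁰ C.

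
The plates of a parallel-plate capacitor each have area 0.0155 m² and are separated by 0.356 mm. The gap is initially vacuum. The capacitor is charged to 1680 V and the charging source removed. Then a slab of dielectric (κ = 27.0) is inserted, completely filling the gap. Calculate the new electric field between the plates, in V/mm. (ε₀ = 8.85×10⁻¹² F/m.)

175 V/mm

Initially C₁ = ε₀A/d = 8.85×10⁻¹² × 1.55×10⁻² / 3.56×10⁻⁴ = 3.85×10⁻¹⁰ F.
E₁ = 4.72×10⁶ V/m.
Isolated ⇒ Q is held fixed. V₂ = Q/C₂ = V₁/27.0; E = V/d, so E₂/E₁ = (V₂/V₁)(d₁/d₂) = 0.0370.
E₂ = 0.0370 × 4.72×10⁶ = 1.75×10⁵ V/m.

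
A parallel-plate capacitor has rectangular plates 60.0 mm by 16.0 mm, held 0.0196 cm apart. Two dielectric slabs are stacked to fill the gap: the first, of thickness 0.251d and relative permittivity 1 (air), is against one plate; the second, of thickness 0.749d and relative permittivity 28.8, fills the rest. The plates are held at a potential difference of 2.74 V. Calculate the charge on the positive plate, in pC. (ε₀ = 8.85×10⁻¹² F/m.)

Q ≈ 429 pC

A = 60.0 × 16.0 mm² = 9.60×10⁻⁴ m².
Stacked slabs ⇒ two capacitors in series, each with the full plate area.
C₁ = κ₁ε₀A/d₁ = 1.00 × 8.85×10⁻¹² × 9.60×10⁻⁴ / 4.92×10⁻⁵ = 1.73×10⁻¹⁰ F.
C₂ = κ₂ε₀A/d₂ = 28.8 × 8.85×10⁻¹² × 9.60×10⁻⁴ / 1.47×10⁻⁴ = 1.67×10⁻⁹ F.
C = (1/C₁ + 1/C₂)⁻¹ = 1.56×10⁻¹⁰ F.
Q = CV = 1.56×10⁻¹⁰ × 2.74 = 4.29×10⁻¹⁰ C.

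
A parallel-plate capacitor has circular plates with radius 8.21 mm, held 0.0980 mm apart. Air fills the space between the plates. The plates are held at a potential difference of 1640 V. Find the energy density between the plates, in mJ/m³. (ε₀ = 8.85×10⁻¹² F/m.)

E = V/d = 1640 / 9.80×10⁻⁵ = 1.67×10⁷ V/m.
u = ½ε₀E² = ½ × 8.85×10⁻¹² × (1.67×10⁷)² = 1.24×10³ J/m³.

1.24×10⁶ mJ/m³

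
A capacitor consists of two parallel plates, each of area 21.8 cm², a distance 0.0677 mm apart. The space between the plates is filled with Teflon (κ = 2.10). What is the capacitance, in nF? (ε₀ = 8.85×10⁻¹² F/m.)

A = 21.8 cm² = 2.18×10⁻³ m².
C = κε₀A/d = 2.10 × 8.85×10⁻¹² × 2.18×10⁻³ / 6.77×10⁻⁵ = 5.98×10⁻¹⁰ F.

0.598 nF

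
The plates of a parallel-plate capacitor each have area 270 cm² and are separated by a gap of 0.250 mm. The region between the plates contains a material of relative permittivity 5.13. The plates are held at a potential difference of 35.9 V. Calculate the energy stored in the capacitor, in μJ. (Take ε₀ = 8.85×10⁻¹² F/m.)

A = 270 cm² = 2.70×10⁻² m².
C = κε₀A/d = 5.13 × 8.85×10⁻¹² × 2.70×10⁻² / 2.50×10⁻⁴ = 4.90×10⁻⁹ F.
U = ½CV² = ½ × 4.90×10⁻⁹ × (35.9)² = 3.16×10⁻⁶ J.

3.16 μJ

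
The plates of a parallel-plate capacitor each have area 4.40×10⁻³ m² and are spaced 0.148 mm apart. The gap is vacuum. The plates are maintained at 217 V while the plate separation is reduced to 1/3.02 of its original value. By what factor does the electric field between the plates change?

Battery connected ⇒ V is held fixed.
E = V/d, so E₂/E₁ = d₁/d₂ = 3.02.

3.02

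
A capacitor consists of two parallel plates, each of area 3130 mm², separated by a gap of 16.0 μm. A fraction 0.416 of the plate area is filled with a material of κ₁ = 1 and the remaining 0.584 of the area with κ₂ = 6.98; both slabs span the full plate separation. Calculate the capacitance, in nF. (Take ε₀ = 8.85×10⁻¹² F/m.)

C ≈ 7.78 nF

A = 3130 mm² = 3.13×10⁻³ m².
Side-by-side slabs ⇒ two capacitors in parallel, each spanning the full gap.
C₁ = κ₁ε₀A₁/d = 1.00 × 8.85×10⁻¹² × 1.30×10⁻³ / 1.60×10⁻⁵ = 7.20×10⁻¹⁰ F.
C₂ = κ₂ε₀A₂/d = 6.98 × 8.85×10⁻¹² × 1.83×10⁻³ / 1.60×10⁻⁵ = 7.06×10⁻⁹ F.
C = C₁ + C₂ = 7.78×10⁻⁹ F.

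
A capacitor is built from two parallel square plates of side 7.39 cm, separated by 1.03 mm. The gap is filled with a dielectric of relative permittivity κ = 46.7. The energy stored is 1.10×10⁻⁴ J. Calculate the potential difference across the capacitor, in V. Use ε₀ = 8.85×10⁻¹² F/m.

A = (7.39 cm)² = 5.46×10⁻³ m².
C = κε₀A/d = 46.7 × 8.85×10⁻¹² × 5.46×10⁻³ / 1.03×10⁻³ = 2.19×10⁻⁹ F.
V = √(2U/C) = √(2 × 1.10×10⁻⁴ / 2.19×10⁻⁹) = 3.17×10² V.

V ≈ 317 V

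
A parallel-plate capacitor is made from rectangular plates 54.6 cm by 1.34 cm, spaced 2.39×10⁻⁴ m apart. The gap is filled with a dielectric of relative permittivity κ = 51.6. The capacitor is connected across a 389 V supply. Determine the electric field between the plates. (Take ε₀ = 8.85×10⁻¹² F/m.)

1.63 MV/m

E = V/d = 389 / 2.39×10⁻⁴ = 1.63×10⁶ V/m.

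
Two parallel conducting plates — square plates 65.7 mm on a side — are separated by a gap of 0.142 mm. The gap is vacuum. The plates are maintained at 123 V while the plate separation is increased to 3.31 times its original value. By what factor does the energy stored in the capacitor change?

0.302

Battery connected ⇒ V is held fixed.
C₂ = 0.302 C₁ and U = ½CV², so U₂/U₁ = C₂/C₁ = 0.302.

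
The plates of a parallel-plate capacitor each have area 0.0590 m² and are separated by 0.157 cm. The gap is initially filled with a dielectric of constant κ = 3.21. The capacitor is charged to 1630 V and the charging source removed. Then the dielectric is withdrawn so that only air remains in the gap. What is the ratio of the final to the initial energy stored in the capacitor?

U₂/U₁ ≈ 3.21

Isolated ⇒ Q is held fixed.
C₂ = 0.312 C₁ and U = Q²/(2C), so U₂/U₁ = C₁/C₂ = 3.21.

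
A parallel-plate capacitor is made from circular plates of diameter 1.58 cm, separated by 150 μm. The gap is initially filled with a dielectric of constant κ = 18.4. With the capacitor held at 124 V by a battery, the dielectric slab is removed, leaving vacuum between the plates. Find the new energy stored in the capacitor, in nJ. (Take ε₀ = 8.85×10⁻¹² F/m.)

U ≈ 88.9 nJ

A = π(1.58/2 cm)² = 1.96×10⁻⁴ m².
Initially C₁ = κε₀A/d = 18.4 × 8.85×10⁻¹² × 1.96×10⁻⁴ / 1.50×10⁻⁴ = 2.13×10⁻¹⁰ F.
U₁ = 1.64×10⁻⁶ J.
Battery connected ⇒ V is held fixed. C₂ = 0.0543 C₁ and U = ½CV², so U₂/U₁ = C₂/C₁ = 0.0543.
U₂ = 0.0543 × 1.64×10⁻⁶ = 8.89×10⁻⁸ J.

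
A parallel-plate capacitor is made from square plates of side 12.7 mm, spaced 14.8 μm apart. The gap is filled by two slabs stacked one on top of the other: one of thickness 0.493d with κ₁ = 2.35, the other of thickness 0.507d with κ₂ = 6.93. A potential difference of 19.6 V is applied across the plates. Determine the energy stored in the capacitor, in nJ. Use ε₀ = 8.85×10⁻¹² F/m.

U ≈ 65.5 nJ

A = (12.7 mm)² = 1.61×10⁻⁴ m².
Stacked slabs ⇒ two capacitors in series, each with the full plate area.
C₁ = κ₁ε₀A/d₁ = 2.35 × 8.85×10⁻¹² × 1.61×10⁻⁴ / 7.30×10⁻⁶ = 4.60×10⁻¹⁰ F.
C₂ = κ₂ε₀A/d₂ = 6.93 × 8.85×10⁻¹² × 1.61×10⁻⁴ / 7.50×10⁻⁶ = 1.32×10⁻⁹ F.
C = (1/C₁ + 1/C₂)⁻¹ = 3.41×10⁻¹⁰ F.
U = ½CV² = ½ × 3.41×10⁻¹⁰ × (19.6)² = 6.55×10⁻⁸ J.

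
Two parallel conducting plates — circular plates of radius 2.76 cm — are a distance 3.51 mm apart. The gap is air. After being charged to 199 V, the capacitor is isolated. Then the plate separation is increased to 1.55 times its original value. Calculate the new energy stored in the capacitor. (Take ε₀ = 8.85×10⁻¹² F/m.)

U ≈ 185 nJ

A = π(2.76 cm)² = 2.39×10⁻³ m².
Initially C₁ = ε₀A/d = 8.85×10⁻¹² × 2.39×10⁻³ / 3.51×10⁻³ = 6.03×10⁻¹² F.
U₁ = 1.19×10⁻⁷ J.
Isolated ⇒ Q is held fixed. C₂ = 0.645 C₁ and U = Q²/(2C), so U₂/U₁ = C₁/C₂ = 1.55.
U₂ = 1.55 × 1.19×10⁻⁷ = 1.85×10⁻⁷ J.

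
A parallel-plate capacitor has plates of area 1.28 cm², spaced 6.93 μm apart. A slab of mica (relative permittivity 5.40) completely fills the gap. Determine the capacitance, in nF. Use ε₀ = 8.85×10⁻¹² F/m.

A = 1.28 cm² = 1.28×10⁻⁴ m².
C = κε₀A/d = 5.40 × 8.85×10⁻¹² × 1.28×10⁻⁴ / 6.93×10⁻⁶ = 8.83×10⁻¹⁰ F.

0.883 nF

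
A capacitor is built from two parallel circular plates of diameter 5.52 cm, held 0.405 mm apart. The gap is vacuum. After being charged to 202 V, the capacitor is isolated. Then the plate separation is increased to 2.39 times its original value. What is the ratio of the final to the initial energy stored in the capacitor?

Isolated ⇒ Q is held fixed.
C₂ = 0.418 C₁ and U = Q²/(2C), so U₂/U₁ = C₁/C₂ = 2.39.

U₂/U₁ ≈ 2.39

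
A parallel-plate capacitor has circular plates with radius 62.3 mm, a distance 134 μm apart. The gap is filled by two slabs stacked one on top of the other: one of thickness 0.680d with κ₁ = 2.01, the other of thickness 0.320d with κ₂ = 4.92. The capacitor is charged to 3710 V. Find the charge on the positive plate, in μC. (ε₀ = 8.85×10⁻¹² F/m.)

7.41 μC

A = π(62.3 mm)² = 1.22×10⁻² m².
Stacked slabs ⇒ two capacitors in series, each with the full plate area.
C₁ = κ₁ε₀A/d₁ = 2.01 × 8.85×10⁻¹² × 1.22×10⁻² / 9.11×10⁻⁵ = 2.38×10⁻⁹ F.
C₂ = κ₂ε₀A/d₂ = 4.92 × 8.85×10⁻¹² × 1.22×10⁻² / 4.29×10⁻⁵ = 1.24×10⁻⁸ F.
C = (1/C₁ + 1/C₂)⁻¹ = 2.00×10⁻⁹ F.
Q = CV = 2.00×10⁻⁹ × 3710 = 7.41×10⁻⁶ C.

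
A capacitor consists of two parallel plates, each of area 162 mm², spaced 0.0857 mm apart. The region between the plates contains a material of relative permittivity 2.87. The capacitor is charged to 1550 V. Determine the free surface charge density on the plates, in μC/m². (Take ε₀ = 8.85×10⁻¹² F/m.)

459 μC/m²

A = 162 mm² = 1.62×10⁻⁴ m².
C = κε₀A/d = 2.87 × 8.85×10⁻¹² × 1.62×10⁻⁴ / 8.57×10⁻⁵ = 4.80×10⁻¹¹ F.
σ = Q/A = CV/A = 4.80×10⁻¹¹ × 1550 / 1.62×10⁻⁴ = 4.59×10⁻⁴ C/m².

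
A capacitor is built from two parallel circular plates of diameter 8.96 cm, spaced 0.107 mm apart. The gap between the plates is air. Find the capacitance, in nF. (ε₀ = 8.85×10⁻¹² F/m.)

A = π(8.96/2 cm)² = 6.31×10⁻³ m².
C = ε₀A/d = 8.85×10⁻¹² × 6.31×10⁻³ / 1.07×10⁻⁴ = 5.22×10⁻¹⁰ F.

0.522 nF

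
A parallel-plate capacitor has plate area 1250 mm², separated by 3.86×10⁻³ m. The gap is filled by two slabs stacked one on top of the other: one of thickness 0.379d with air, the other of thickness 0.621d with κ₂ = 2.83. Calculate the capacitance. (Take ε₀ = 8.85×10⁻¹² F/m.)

4.79 pF

A = 1250 mm² = 1.25×10⁻³ m².
Stacked slabs ⇒ two capacitors in series, each with the full plate area.
C₁ = κ₁ε₀A/d₁ = 1.00 × 8.85×10⁻¹² × 1.25×10⁻³ / 1.46×10⁻³ = 7.56×10⁻¹² F.
C₂ = κ₂ε₀A/d₂ = 2.83 × 8.85×10⁻¹² × 1.25×10⁻³ / 2.40×10⁻³ = 1.31×10⁻¹¹ F.
C = (1/C₁ + 1/C₂)⁻¹ = 4.79×10⁻¹² F.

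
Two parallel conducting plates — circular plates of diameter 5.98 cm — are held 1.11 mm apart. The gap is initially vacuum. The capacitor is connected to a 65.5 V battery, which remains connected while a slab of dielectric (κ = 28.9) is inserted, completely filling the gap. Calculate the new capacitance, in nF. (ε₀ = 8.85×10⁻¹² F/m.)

A = π(5.98/2 cm)² = 2.81×10⁻³ m².
Initially C₁ = ε₀A/d = 8.85×10⁻¹² × 2.81×10⁻³ / 1.11×10⁻³ = 2.24×10⁻¹¹ F.
C = κε₀A/d scales with κ, so C₂/C₁ = κ = 28.9.
C₂ = 28.9 × 2.24×10⁻¹¹ = 6.47×10⁻¹⁰ F.

C ≈ 0.647 nF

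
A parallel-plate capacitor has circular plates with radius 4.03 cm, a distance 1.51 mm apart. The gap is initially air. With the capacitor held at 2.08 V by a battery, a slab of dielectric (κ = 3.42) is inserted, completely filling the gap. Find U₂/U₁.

U₂/U₁ ≈ 3.42

Battery connected ⇒ V is held fixed.
C₂ = 3.42 C₁ and U = ½CV², so U₂/U₁ = C₂/C₁ = 3.42.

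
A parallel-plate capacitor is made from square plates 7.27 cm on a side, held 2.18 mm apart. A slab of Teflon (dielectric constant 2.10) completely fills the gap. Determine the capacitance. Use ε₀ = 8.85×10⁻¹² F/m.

A = (7.27 cm)² = 5.29×10⁻³ m².
C = κε₀A/d = 2.10 × 8.85×10⁻¹² × 5.29×10⁻³ / 2.18×10⁻³ = 4.51×10⁻¹¹ F.

45.1 pF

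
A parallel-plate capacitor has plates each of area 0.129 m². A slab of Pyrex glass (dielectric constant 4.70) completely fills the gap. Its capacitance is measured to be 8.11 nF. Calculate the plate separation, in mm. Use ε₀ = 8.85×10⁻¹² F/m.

d = κε₀A/C = 4.70 × 8.85×10⁻¹² × 0.129 / 8.11×10⁻⁹ = 6.62×10⁻⁴ m.

0.662 mm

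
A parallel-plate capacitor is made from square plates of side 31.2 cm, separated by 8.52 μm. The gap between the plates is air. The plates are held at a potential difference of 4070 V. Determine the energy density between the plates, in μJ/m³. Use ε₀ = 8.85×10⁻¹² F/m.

E = V/d = 4070 / 8.52×10⁻⁶ = 4.78×10⁸ V/m.
u = ½ε₀E² = ½ × 8.85×10⁻¹² × (4.78×10⁸)² = 1.01×10⁶ J/m³.

1.01×10¹² μJ/m³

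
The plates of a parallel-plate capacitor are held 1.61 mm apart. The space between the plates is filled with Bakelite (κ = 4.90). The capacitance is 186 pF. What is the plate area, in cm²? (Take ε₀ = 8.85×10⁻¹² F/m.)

A = Cd/(κε₀) = 1.86×10⁻¹⁰ × 1.61×10⁻³ / (4.90 × 8.85×10⁻¹²) = 6.91×10⁻³ m².

A ≈ 69.1 cm²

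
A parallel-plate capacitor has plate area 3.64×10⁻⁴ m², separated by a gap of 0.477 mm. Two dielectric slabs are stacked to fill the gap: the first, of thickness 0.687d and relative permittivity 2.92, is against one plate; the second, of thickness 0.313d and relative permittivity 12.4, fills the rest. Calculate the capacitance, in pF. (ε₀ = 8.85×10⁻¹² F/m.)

C ≈ 25.9 pF

Stacked slabs ⇒ two capacitors in series, each with the full plate area.
C₁ = κ₁ε₀A/d₁ = 2.92 × 8.85×10⁻¹² × 3.64×10⁻⁴ / 3.28×10⁻⁴ = 2.87×10⁻¹¹ F.
C₂ = κ₂ε₀A/d₂ = 12.4 × 8.85×10⁻¹² × 3.64×10⁻⁴ / 1.49×10⁻⁴ = 2.68×10⁻¹⁰ F.
C = (1/C₁ + 1/C₂)⁻¹ = 2.59×10⁻¹¹ F.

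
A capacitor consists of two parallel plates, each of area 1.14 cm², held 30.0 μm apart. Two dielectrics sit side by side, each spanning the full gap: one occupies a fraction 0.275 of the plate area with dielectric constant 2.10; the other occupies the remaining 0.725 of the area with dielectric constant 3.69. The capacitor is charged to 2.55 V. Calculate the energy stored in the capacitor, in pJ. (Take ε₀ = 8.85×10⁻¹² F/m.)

A = 1.14 cm² = 1.14×10⁻⁴ m².
Side-by-side slabs ⇒ two capacitors in parallel, each spanning the full gap.
C₁ = κ₁ε₀A₁/d = 2.10 × 8.85×10⁻¹² × 3.14×10⁻⁵ / 3.00×10⁻⁵ = 1.94×10⁻¹¹ F.
C₂ = κ₂ε₀A₂/d = 3.69 × 8.85×10⁻¹² × 8.26×10⁻⁵ / 3.00×10⁻⁵ = 9.00×10⁻¹¹ F.
C = C₁ + C₂ = 1.09×10⁻¹⁰ F.
U = ½CV² = ½ × 1.09×10⁻¹⁰ × (2.55)² = 3.56×10⁻¹⁰ J.

356 pJ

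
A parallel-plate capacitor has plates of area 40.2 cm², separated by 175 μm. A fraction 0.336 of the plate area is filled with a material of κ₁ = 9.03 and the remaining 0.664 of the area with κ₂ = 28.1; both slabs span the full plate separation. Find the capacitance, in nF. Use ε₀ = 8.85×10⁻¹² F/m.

A = 40.2 cm² = 4.02×10⁻³ m².
Side-by-side slabs ⇒ two capacitors in parallel, each spanning the full gap.
C₁ = κ₁ε₀A₁/d = 9.03 × 8.85×10⁻¹² × 1.35×10⁻³ / 1.75×10⁻⁴ = 6.17×10⁻¹⁰ F.
C₂ = κ₂ε₀A₂/d = 28.1 × 8.85×10⁻¹² × 2.67×10⁻³ / 1.75×10⁻⁴ = 3.79×10⁻⁹ F.
C = C₁ + C₂ = 4.41×10⁻⁹ F.

4.41 nF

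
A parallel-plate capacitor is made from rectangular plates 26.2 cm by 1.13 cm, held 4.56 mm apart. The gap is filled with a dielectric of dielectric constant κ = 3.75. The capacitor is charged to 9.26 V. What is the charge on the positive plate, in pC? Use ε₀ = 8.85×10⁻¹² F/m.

A = 26.2 × 1.13 cm² = 2.96×10⁻³ m².
C = κε₀A/d = 3.75 × 8.85×10⁻¹² × 2.96×10⁻³ / 4.56×10⁻³ = 2.15×10⁻¹¹ F.
Q = CV = 2.15×10⁻¹¹ × 9.26 = 2.00×10⁻¹⁰ C.

200 pC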